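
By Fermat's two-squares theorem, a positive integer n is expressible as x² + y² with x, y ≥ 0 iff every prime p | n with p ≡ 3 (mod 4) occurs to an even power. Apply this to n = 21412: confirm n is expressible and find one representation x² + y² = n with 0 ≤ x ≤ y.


Step 1: Factor n = 21412 = 2^2 · 53 · 101.
Step 2: Check the mod-4 condition on each prime factor: 2 = 2 (special); 53 ≡ 1 (mod 4), exponent 1; 101 ≡ 1 (mod 4), exponent 1.
All primes ≡ 3 (mod 4) appear to even exponent (or don't appear), so by the two-squares theorem n IS expressible as a sum of two squares.
Step 3: Build a representation. Group n = k² · m with k = 2 and m = 53 · 101 = 5353 (a product of primes ≡ 1 (mod 4)); a representation of m scales to one of n via (k·x)² + (k·y)² = k²(x² + y²). Each prime p ≡ 1 (mod 4) is itself a sum of two squares; find a² by testing p − a² for a perfect square:
  53: 53 − 1² = 52, 53 − 2² = 49 = 7² ⇒ 53 = 2² + 7².
  101: 101 − 1² = 100 = 10² ⇒ 101 = 1² + 10².
  Combine using the Brahmagupta–Fibonacci identity (a² + b²)(c² + d²) = (ac − bd)² + (ad + bc)² = (ac + bd)² + (ad − bc)²:
  53 · 101 = 5353: from (2² + 7²)(1² + 10²), take (2·1 − 7·10, 2·10 + 7·1) = (2 − 70, 20 + 7) = (-68, 27); dropping signs (only squares matter) gives (68, 27); check 68² + 27² = 4624 + 729 = 5353 ✓.
  Scale by k = 2: (2·68, 2·27) = (136, 54).
Step 4: Order so x ≤ y and verify: 54² + 136² = 2916 + 18496 = 21412 = n. ✓

n = 21412 = 54² + 136² (one valid representation with x ≤ y).


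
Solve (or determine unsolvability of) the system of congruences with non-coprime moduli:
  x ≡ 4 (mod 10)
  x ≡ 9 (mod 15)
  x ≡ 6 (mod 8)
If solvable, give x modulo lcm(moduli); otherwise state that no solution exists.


Moduli 10, 15, 8 are not pairwise coprime, so CRT works modulo lcm(m_i) when all pairwise compatibility conditions hold.
Pairwise compatibility: gcd(m_i, m_j) must divide a_i - a_j for every pair.
Merge one congruence at a time:
  Start: x ≡ 4 (mod 10).
  Combine with x ≡ 9 (mod 15): gcd(10, 15) = 5; 9 - 4 = 5, which IS divisible by 5, so compatible.
    Write x = 4 + 10·t and substitute into x ≡ 9 (mod 15): 10·t ≡ 9 − 4 = 5 (mod 15).
    Divide the congruence (and modulus) by g = 5: 2·t ≡ 1 (mod 3).
    The inverse of 2 mod 3 is 2 (since 2·2 = 4 = 1·3 + 1), so t ≡ 2·1 = 2 ≡ 2 (mod 3).
    Then x = 4 + 10·2 = 24, valid modulo lcm(10, 15) = 30: x ≡ 24 (mod 30).
  Combine with x ≡ 6 (mod 8): gcd(30, 8) = 2; 6 - 24 = -18, which IS divisible by 2, so compatible.
    Write x = 24 + 30·t and substitute into x ≡ 6 (mod 8): 30·t ≡ 6 − 24 = -18 (mod 8).
    Divide the congruence (and modulus) by g = 2: 15·t ≡ -9 (mod 4).
    Reduce coefficients mod 4: 3·t ≡ 3 (mod 4).
    The inverse of 3 mod 4 is 3 (since 3·3 = 9 = 2·4 + 1), so t ≡ 3·3 = 9 ≡ 1 (mod 4).
    Then x = 24 + 30·1 = 54, valid modulo lcm(30, 8) = 120: x ≡ 54 (mod 120).
Verify: 54 mod 10 = 4, 54 mod 15 = 9, 54 mod 8 = 6.

x ≡ 54 (mod 120).


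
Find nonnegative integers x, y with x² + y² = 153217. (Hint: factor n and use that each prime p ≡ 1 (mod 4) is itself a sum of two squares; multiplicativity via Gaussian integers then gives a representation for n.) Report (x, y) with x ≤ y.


Step 1: Factor n = 153217 = 37 · 41 · 101.
Step 2: Check the mod-4 condition on each prime factor: 37 ≡ 1 (mod 4), exponent 1; 41 ≡ 1 (mod 4), exponent 1; 101 ≡ 1 (mod 4), exponent 1.
All primes ≡ 3 (mod 4) appear to even exponent (or don't appear), so by the two-squares theorem n IS expressible as a sum of two squares.
Step 3: Build a representation. Here n = 37 · 41 · 101 is a product of primes ≡ 1 (mod 4). Each prime p ≡ 1 (mod 4) is itself a sum of two squares; find a² by testing p − a² for a perfect square:
  37: 37 − 1² = 36 = 6² ⇒ 37 = 1² + 6².
  41: 41 − 1² = 40, 41 − 2² = 37, 41 − 3² = 32, 41 − 4² = 25 = 5² ⇒ 41 = 4² + 5².
  101: 101 − 1² = 100 = 10² ⇒ 101 = 1² + 10².
  Combine using the Brahmagupta–Fibonacci identity (a² + b²)(c² + d²) = (ac − bd)² + (ad + bc)² = (ac + bd)² + (ad − bc)²:
  37 · 41 = 1517: from (1² + 6²)(4² + 5²), take (1·4 − 6·5, 1·5 + 6·4) = (4 − 30, 5 + 24) = (-26, 29); dropping signs (only squares matter) gives (26, 29); check 26² + 29² = 676 + 841 = 1517 ✓.
  1517 · 101 = 153217: from (26² + 29²)(1² + 10²), take (26·1 − 29·10, 26·10 + 29·1) = (26 − 290, 260 + 29) = (-264, 289); dropping signs (only squares matter) gives (264, 289); check 264² + 289² = 69696 + 83521 = 153217 ✓.
Step 4: Order so x ≤ y and verify: 264² + 289² = 69696 + 83521 = 153217 = n. ✓

n = 153217 = 264² + 289² (one valid representation with x ≤ y).


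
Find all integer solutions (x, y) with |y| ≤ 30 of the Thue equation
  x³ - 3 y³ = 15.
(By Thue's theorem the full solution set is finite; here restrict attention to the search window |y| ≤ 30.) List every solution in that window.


The equation is x³ - 3y³ = 15. For fixed y, x³ = 3·y³ + 15, so a solution requires the RHS to be a perfect cube.
Strategy: iterate y from -30 to 30, compute RHS = 3·y³ + 15, and check whether it is a (positive or negative) perfect cube.
Check small values of y:
  y = 0: RHS = 15 is not a perfect cube.
  y = 1: RHS = 18 is not a perfect cube.
  y = -1: RHS = 12 is not a perfect cube.
  y = 2: RHS = 39 is not a perfect cube.
  y = -2: RHS = -9 is not a perfect cube.
  y = 3: RHS = 96 is not a perfect cube.
  y = -3: RHS = -66 is not a perfect cube.
Continuing the search up to |y| = 30 finds no solutions either.
No (x, y) in the scanned range satisfies the equation.

No integer solutions with |y| ≤ 30.


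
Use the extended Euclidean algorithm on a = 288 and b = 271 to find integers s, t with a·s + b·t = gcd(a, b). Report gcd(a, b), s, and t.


Euclidean algorithm on (288, 271) — divide until remainder is 0:
  288 = 1 · 271 + 17
  271 = 15 · 17 + 16
  17 = 1 · 16 + 1
  16 = 16 · 1 + 0
gcd(288, 271) = 1.
Track Bezout coefficients alongside the remainders: start with r₀ = 288 = a·1 + b·0 (s = 1, t = 0) and r₁ = 271 = a·0 + b·1 (s = 0, t = 1); each new remainder r_{k+1} = r_{k-1} − q_k·r_k inherits s_{k+1} = s_{k-1} − q_k·s_k, t_{k+1} = t_{k-1} − q_k·t_k, so r_k = a·s_k + b·t_k at every step:
  q = 1: r = 17, s = 1 − 1·0 = 1, t = 0 − 1·1 = -1  (check: 288·1 + 271·(-1) = 17)
  q = 15: r = 16, s = 0 − 15·1 = -15, t = 1 − 15·(-1) = 16  (check: 288·(-15) + 271·16 = 16)
  q = 1: r = 1, s = 1 − 1·(-15) = 16, t = -1 − 1·16 = -17  (check: 288·16 + 271·(-17) = 1)
The row with r = 1 (the gcd) gives the Bezout coefficients s = 16, t = -17.
Result: 288 · (16) + 271 · (-17) = 1.

gcd(288, 271) = 1; s = 16, t = -17 (check: 288·16 + 271·(-17) = 1).


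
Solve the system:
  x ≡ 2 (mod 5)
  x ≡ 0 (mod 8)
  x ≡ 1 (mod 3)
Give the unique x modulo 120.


Moduli 5, 8, 3 are pairwise coprime; by CRT there is a unique solution modulo M = 5 · 8 · 3 = 120.
Solve pairwise, accumulating the modulus:
  Start with x ≡ 2 (mod 5).
  Combine with x ≡ 0 (mod 8): since gcd(5, 8) = 1, we get a unique residue mod 40.
    Write x = 2 + 5·t and substitute into x ≡ 0 (mod 8): 5·t ≡ 0 − 2 = -2 (mod 8).
    Reduce coefficients mod 8: 5·t ≡ 6 (mod 8).
    The inverse of 5 mod 8 is 5 (since 5·5 = 25 = 3·8 + 1), so t ≡ 5·6 = 30 ≡ 6 (mod 8).
    Then x = 2 + 5·6 = 32, valid modulo lcm(5, 8) = 40: x ≡ 32 (mod 40).
  Combine with x ≡ 1 (mod 3): since gcd(40, 3) = 1, we get a unique residue mod 120.
    Write x = 32 + 40·t and substitute into x ≡ 1 (mod 3): 40·t ≡ 1 − 32 = -31 (mod 3).
    Reduce coefficients mod 3: 1·t ≡ 2 (mod 3).
    So t ≡ 2 (mod 3).
    Then x = 32 + 40·2 = 112, valid modulo lcm(40, 3) = 120: x ≡ 112 (mod 120).
Verify: 112 mod 5 = 2 ✓, 112 mod 8 = 0 ✓, 112 mod 3 = 1 ✓.

x ≡ 112 (mod 120).


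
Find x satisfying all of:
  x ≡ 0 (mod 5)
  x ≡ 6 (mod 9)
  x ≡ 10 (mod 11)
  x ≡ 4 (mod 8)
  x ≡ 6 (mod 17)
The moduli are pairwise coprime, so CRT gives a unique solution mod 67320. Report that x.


Product of moduli M = 5 · 9 · 11 · 8 · 17 = 67320.
Merge one congruence at a time:
  Start: x ≡ 0 (mod 5).
  Combine with x ≡ 6 (mod 9); new modulus lcm = 45.
    Write x = 0 + 5·t and substitute into x ≡ 6 (mod 9): 5·t ≡ 6 − 0 = 6 (mod 9).
    The inverse of 5 mod 9 is 2 (since 5·2 = 10 = 1·9 + 1), so t ≡ 2·6 = 12 ≡ 3 (mod 9).
    Then x = 0 + 5·3 = 15, valid modulo lcm(5, 9) = 45: x ≡ 15 (mod 45).
  Combine with x ≡ 10 (mod 11); new modulus lcm = 495.
    Write x = 15 + 45·t and substitute into x ≡ 10 (mod 11): 45·t ≡ 10 − 15 = -5 (mod 11).
    Reduce coefficients mod 11: 1·t ≡ 6 (mod 11).
    So t ≡ 6 (mod 11).
    Then x = 15 + 45·6 = 285, valid modulo lcm(45, 11) = 495: x ≡ 285 (mod 495).
  Combine with x ≡ 4 (mod 8); new modulus lcm = 3960.
    Write x = 285 + 495·t and substitute into x ≡ 4 (mod 8): 495·t ≡ 4 − 285 = -281 (mod 8).
    Reduce coefficients mod 8: 7·t ≡ 7 (mod 8).
    The inverse of 7 mod 8 is 7 (since 7·7 = 49 = 6·8 + 1), so t ≡ 7·7 = 49 ≡ 1 (mod 8).
    Then x = 285 + 495·1 = 780, valid modulo lcm(495, 8) = 3960: x ≡ 780 (mod 3960).
  Combine with x ≡ 6 (mod 17); new modulus lcm = 67320.
    Write x = 780 + 3960·t and substitute into x ≡ 6 (mod 17): 3960·t ≡ 6 − 780 = -774 (mod 17).
    Reduce coefficients mod 17: 16·t ≡ 8 (mod 17).
    The inverse of 16 mod 17 is 16 (since 16·16 = 256 = 15·17 + 1), so t ≡ 16·8 = 128 ≡ 9 (mod 17).
    Then x = 780 + 3960·9 = 36420, valid modulo lcm(3960, 17) = 67320: x ≡ 36420 (mod 67320).
Verify against each original: 36420 mod 5 = 0, 36420 mod 9 = 6, 36420 mod 11 = 10, 36420 mod 8 = 4, 36420 mod 17 = 6.

x ≡ 36420 (mod 67320).


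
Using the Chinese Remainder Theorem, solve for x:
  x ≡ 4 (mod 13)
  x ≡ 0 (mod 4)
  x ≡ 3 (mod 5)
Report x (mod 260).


Moduli 13, 4, 5 are pairwise coprime; by CRT there is a unique solution modulo M = 13 · 4 · 5 = 260.
Solve pairwise, accumulating the modulus:
  Start with x ≡ 4 (mod 13).
  Combine with x ≡ 0 (mod 4): since gcd(13, 4) = 1, we get a unique residue mod 52.
    Write x = 4 + 13·t and substitute into x ≡ 0 (mod 4): 13·t ≡ 0 − 4 = -4 (mod 4).
    Reduce coefficients mod 4: 1·t ≡ 0 (mod 4).
    So t ≡ 0 (mod 4).
    Then x = 4 + 13·0 = 4, valid modulo lcm(13, 4) = 52: x ≡ 4 (mod 52).
  Combine with x ≡ 3 (mod 5): since gcd(52, 5) = 1, we get a unique residue mod 260.
    Write x = 4 + 52·t and substitute into x ≡ 3 (mod 5): 52·t ≡ 3 − 4 = -1 (mod 5).
    Reduce coefficients mod 5: 2·t ≡ 4 (mod 5).
    The inverse of 2 mod 5 is 3 (since 2·3 = 6 = 1·5 + 1), so t ≡ 3·4 = 12 ≡ 2 (mod 5).
    Then x = 4 + 52·2 = 108, valid modulo lcm(52, 5) = 260: x ≡ 108 (mod 260).
Verify: 108 mod 13 = 4 ✓, 108 mod 4 = 0 ✓, 108 mod 5 = 3 ✓.

x ≡ 108 (mod 260).


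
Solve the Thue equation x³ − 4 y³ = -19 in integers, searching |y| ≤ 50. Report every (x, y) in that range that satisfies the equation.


The equation is x³ - 4y³ = -19. For fixed y, x³ = 4·y³ − 19, so a solution requires the RHS to be a perfect cube.
Strategy: iterate y from -50 to 50, compute RHS = 4·y³ − 19, and check whether it is a (positive or negative) perfect cube.
Check small values of y:
  y = 0: RHS = -19 is not a perfect cube.
  y = 1: RHS = -15 is not a perfect cube.
  y = -1: RHS = -23 is not a perfect cube.
  y = 2: RHS = 13 is not a perfect cube.
  y = -2: RHS = -51 is not a perfect cube.
  y = 3: RHS = 89 is not a perfect cube.
  y = -3: RHS = -127 is not a perfect cube.
Continuing the search up to |y| = 50 finds no solutions either.
No (x, y) in the scanned range satisfies the equation.

No integer solutions with |y| ≤ 50.


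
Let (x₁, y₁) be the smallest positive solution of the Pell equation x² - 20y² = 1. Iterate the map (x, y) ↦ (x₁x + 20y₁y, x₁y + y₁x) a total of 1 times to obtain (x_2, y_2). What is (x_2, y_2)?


Step 1: Find the fundamental solution (x₁, y₁) of x² - 20y² = 1.
  Expand √20 as a continued fraction. a₀ = ⌊√20⌋ = 4; iterate m_{k+1} = d_k·a_k − m_k, d_{k+1} = (20 − m_{k+1}²)/d_k, a_{k+1} = ⌊(a₀ + m_{k+1})/d_{k+1}⌋ (starting m₀ = 0, d₀ = 1), with convergents p_k = a_k·p_{k-1} + p_{k-2}, q_k = a_k·q_{k-1} + q_{k-2} (p₋₁ = 1, q₋₁ = 0):
  k = 0: a₀ = 4; p₀/q₀ = 4/1; p₀² − 20·q₀² = 16 − 20 = -4.
  k = 1: m = 4, d = 4, a = ⌊(4 + 4)/4⌋ = 2; p/q = (2·4 + 1)/(2·1 + 0) = 9/2; p² − 20·q² = 81 − 80 = 1.
  The first convergent with p² − 20·q² = 1 gives the fundamental solution (x₁, y₁) = (9, 2).
Step 2: Apply the recurrence (x_{n+1}, y_{n+1}) = (x₁x_n + 20y₁y_n, x₁y_n + y₁x_n) repeatedly.
  From (x_1, y_1) = (9, 2): x_2 = 9·9 + 20·2·2 = 161; y_2 = 9·2 + 2·9 = 36.
Step 3: Verify x_2² - 20·y_2² = 25921 - 25920 = 1 (should be 1). ✓

(x_1, y_1) = (9, 2); (x_2, y_2) = (161, 36).


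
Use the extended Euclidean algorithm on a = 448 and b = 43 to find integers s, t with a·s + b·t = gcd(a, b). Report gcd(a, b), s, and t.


Euclidean algorithm on (448, 43) — divide until remainder is 0:
  448 = 10 · 43 + 18
  43 = 2 · 18 + 7
  18 = 2 · 7 + 4
  7 = 1 · 4 + 3
  4 = 1 · 3 + 1
  3 = 3 · 1 + 0
gcd(448, 43) = 1.
Track Bezout coefficients alongside the remainders: start with r₀ = 448 = a·1 + b·0 (s = 1, t = 0) and r₁ = 43 = a·0 + b·1 (s = 0, t = 1); each new remainder r_{k+1} = r_{k-1} − q_k·r_k inherits s_{k+1} = s_{k-1} − q_k·s_k, t_{k+1} = t_{k-1} − q_k·t_k, so r_k = a·s_k + b·t_k at every step:
  q = 10: r = 18, s = 1 − 10·0 = 1, t = 0 − 10·1 = -10  (check: 448·1 + 43·(-10) = 18)
  q = 2: r = 7, s = 0 − 2·1 = -2, t = 1 − 2·(-10) = 21  (check: 448·(-2) + 43·21 = 7)
  q = 2: r = 4, s = 1 − 2·(-2) = 5, t = -10 − 2·21 = -52  (check: 448·5 + 43·(-52) = 4)
  q = 1: r = 3, s = -2 − 1·5 = -7, t = 21 − 1·(-52) = 73  (check: 448·(-7) + 43·73 = 3)
  q = 1: r = 1, s = 5 − 1·(-7) = 12, t = -52 − 1·73 = -125  (check: 448·12 + 43·(-125) = 1)
The row with r = 1 (the gcd) gives the Bezout coefficients s = 12, t = -125.
Result: 448 · (12) + 43 · (-125) = 1.

gcd(448, 43) = 1; s = 12, t = -125 (check: 448·12 + 43·(-125) = 1).


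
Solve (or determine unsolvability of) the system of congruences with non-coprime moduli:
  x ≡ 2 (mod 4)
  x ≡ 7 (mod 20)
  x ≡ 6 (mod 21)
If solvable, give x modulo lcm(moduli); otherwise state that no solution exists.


Moduli 4, 20, 21 are not pairwise coprime, so CRT works modulo lcm(m_i) when all pairwise compatibility conditions hold.
Pairwise compatibility: gcd(m_i, m_j) must divide a_i - a_j for every pair.
Merge one congruence at a time:
  Start: x ≡ 2 (mod 4).
  Combine with x ≡ 7 (mod 20): gcd(4, 20) = 4, and 7 - 2 = 5 is NOT divisible by 4.
    ⇒ system is inconsistent (no integer solution).

No solution (the system is inconsistent).


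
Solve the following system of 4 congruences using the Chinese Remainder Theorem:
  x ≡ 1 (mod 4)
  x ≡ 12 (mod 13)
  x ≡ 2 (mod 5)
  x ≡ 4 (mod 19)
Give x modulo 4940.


Product of moduli M = 4 · 13 · 5 · 19 = 4940.
Merge one congruence at a time:
  Start: x ≡ 1 (mod 4).
  Combine with x ≡ 12 (mod 13); new modulus lcm = 52.
    Write x = 1 + 4·t and substitute into x ≡ 12 (mod 13): 4·t ≡ 12 − 1 = 11 (mod 13).
    The inverse of 4 mod 13 is 10 (since 4·10 = 40 = 3·13 + 1), so t ≡ 10·11 = 110 ≡ 6 (mod 13).
    Then x = 1 + 4·6 = 25, valid modulo lcm(4, 13) = 52: x ≡ 25 (mod 52).
  Combine with x ≡ 2 (mod 5); new modulus lcm = 260.
    Write x = 25 + 52·t and substitute into x ≡ 2 (mod 5): 52·t ≡ 2 − 25 = -23 (mod 5).
    Reduce coefficients mod 5: 2·t ≡ 2 (mod 5).
    The inverse of 2 mod 5 is 3 (since 2·3 = 6 = 1·5 + 1), so t ≡ 3·2 = 6 ≡ 1 (mod 5).
    Then x = 25 + 52·1 = 77, valid modulo lcm(52, 5) = 260: x ≡ 77 (mod 260).
  Combine with x ≡ 4 (mod 19); new modulus lcm = 4940.
    Write x = 77 + 260·t and substitute into x ≡ 4 (mod 19): 260·t ≡ 4 − 77 = -73 (mod 19).
    Reduce coefficients mod 19: 13·t ≡ 3 (mod 19).
    The inverse of 13 mod 19 is 3 (since 13·3 = 39 = 2·19 + 1), so t ≡ 3·3 = 9 ≡ 9 (mod 19).
    Then x = 77 + 260·9 = 2417, valid modulo lcm(260, 19) = 4940: x ≡ 2417 (mod 4940).
Verify against each original: 2417 mod 4 = 1, 2417 mod 13 = 12, 2417 mod 5 = 2, 2417 mod 19 = 4.

x ≡ 2417 (mod 4940).


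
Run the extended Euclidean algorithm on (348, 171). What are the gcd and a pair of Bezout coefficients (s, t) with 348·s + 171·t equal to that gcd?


Euclidean algorithm on (348, 171) — divide until remainder is 0:
  348 = 2 · 171 + 6
  171 = 28 · 6 + 3
  6 = 2 · 3 + 0
gcd(348, 171) = 3.
Track Bezout coefficients alongside the remainders: start with r₀ = 348 = a·1 + b·0 (s = 1, t = 0) and r₁ = 171 = a·0 + b·1 (s = 0, t = 1); each new remainder r_{k+1} = r_{k-1} − q_k·r_k inherits s_{k+1} = s_{k-1} − q_k·s_k, t_{k+1} = t_{k-1} − q_k·t_k, so r_k = a·s_k + b·t_k at every step:
  q = 2: r = 6, s = 1 − 2·0 = 1, t = 0 − 2·1 = -2  (check: 348·1 + 171·(-2) = 6)
  q = 28: r = 3, s = 0 − 28·1 = -28, t = 1 − 28·(-2) = 57  (check: 348·(-28) + 171·57 = 3)
The row with r = 3 (the gcd) gives the Bezout coefficients s = -28, t = 57.
Result: 348 · (-28) + 171 · (57) = 3.

gcd(348, 171) = 3; s = -28, t = 57 (check: 348·(-28) + 171·57 = 3).


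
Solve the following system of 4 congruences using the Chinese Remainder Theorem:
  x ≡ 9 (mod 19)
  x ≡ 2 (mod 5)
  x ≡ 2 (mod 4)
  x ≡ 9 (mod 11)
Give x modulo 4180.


Product of moduli M = 19 · 5 · 4 · 11 = 4180.
Merge one congruence at a time:
  Start: x ≡ 9 (mod 19).
  Combine with x ≡ 2 (mod 5); new modulus lcm = 95.
    Write x = 9 + 19·t and substitute into x ≡ 2 (mod 5): 19·t ≡ 2 − 9 = -7 (mod 5).
    Reduce coefficients mod 5: 4·t ≡ 3 (mod 5).
    The inverse of 4 mod 5 is 4 (since 4·4 = 16 = 3·5 + 1), so t ≡ 4·3 = 12 ≡ 2 (mod 5).
    Then x = 9 + 19·2 = 47, valid modulo lcm(19, 5) = 95: x ≡ 47 (mod 95).
  Combine with x ≡ 2 (mod 4); new modulus lcm = 380.
    Write x = 47 + 95·t and substitute into x ≡ 2 (mod 4): 95·t ≡ 2 − 47 = -45 (mod 4).
    Reduce coefficients mod 4: 3·t ≡ 3 (mod 4).
    The inverse of 3 mod 4 is 3 (since 3·3 = 9 = 2·4 + 1), so t ≡ 3·3 = 9 ≡ 1 (mod 4).
    Then x = 47 + 95·1 = 142, valid modulo lcm(95, 4) = 380: x ≡ 142 (mod 380).
  Combine with x ≡ 9 (mod 11); new modulus lcm = 4180.
    Write x = 142 + 380·t and substitute into x ≡ 9 (mod 11): 380·t ≡ 9 − 142 = -133 (mod 11).
    Reduce coefficients mod 11: 6·t ≡ 10 (mod 11).
    The inverse of 6 mod 11 is 2 (since 6·2 = 12 = 1·11 + 1), so t ≡ 2·10 = 20 ≡ 9 (mod 11).
    Then x = 142 + 380·9 = 3562, valid modulo lcm(380, 11) = 4180: x ≡ 3562 (mod 4180).
Verify against each original: 3562 mod 19 = 9, 3562 mod 5 = 2, 3562 mod 4 = 2, 3562 mod 11 = 9.

x ≡ 3562 (mod 4180).


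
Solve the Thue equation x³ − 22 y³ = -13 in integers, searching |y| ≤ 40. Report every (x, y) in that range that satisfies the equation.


The equation is x³ - 22y³ = -13. For fixed y, x³ = 22·y³ − 13, so a solution requires the RHS to be a perfect cube.
Strategy: iterate y from -40 to 40, compute RHS = 22·y³ − 13, and check whether it is a (positive or negative) perfect cube.
Check small values of y:
  y = 0: RHS = -13 is not a perfect cube.
  y = 1: RHS = 9 is not a perfect cube.
  y = -1: RHS = -35 is not a perfect cube.
  y = 2: RHS = 163 is not a perfect cube.
  y = -2: RHS = -189 is not a perfect cube.
  y = 3: RHS = 581 is not a perfect cube.
  y = -3: RHS = -607 is not a perfect cube.
Continuing the search up to |y| = 40 finds no solutions either.
No (x, y) in the scanned range satisfies the equation.

No integer solutions with |y| ≤ 40.


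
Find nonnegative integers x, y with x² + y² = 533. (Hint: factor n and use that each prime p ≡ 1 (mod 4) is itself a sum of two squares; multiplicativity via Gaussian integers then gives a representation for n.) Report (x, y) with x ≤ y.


Step 1: Factor n = 533 = 13 · 41.
Step 2: Check the mod-4 condition on each prime factor: 13 ≡ 1 (mod 4), exponent 1; 41 ≡ 1 (mod 4), exponent 1.
All primes ≡ 3 (mod 4) appear to even exponent (or don't appear), so by the two-squares theorem n IS expressible as a sum of two squares.
Step 3: Build a representation. Here n = 13 · 41 is a product of primes ≡ 1 (mod 4). Each prime p ≡ 1 (mod 4) is itself a sum of two squares; find a² by testing p − a² for a perfect square:
  13: 13 − 1² = 12, 13 − 2² = 9 = 3² ⇒ 13 = 2² + 3².
  41: 41 − 1² = 40, 41 − 2² = 37, 41 − 3² = 32, 41 − 4² = 25 = 5² ⇒ 41 = 4² + 5².
  Combine using the Brahmagupta–Fibonacci identity (a² + b²)(c² + d²) = (ac − bd)² + (ad + bc)² = (ac + bd)² + (ad − bc)²:
  13 · 41 = 533: from (2² + 3²)(4² + 5²), take (2·4 − 3·5, 2·5 + 3·4) = (8 − 15, 10 + 12) = (-7, 22); dropping signs (only squares matter) gives (7, 22); check 7² + 22² = 49 + 484 = 533 ✓.
Step 4: Order so x ≤ y and verify: 7² + 22² = 49 + 484 = 533 = n. ✓

n = 533 = 7² + 22² (one valid representation with x ≤ y).


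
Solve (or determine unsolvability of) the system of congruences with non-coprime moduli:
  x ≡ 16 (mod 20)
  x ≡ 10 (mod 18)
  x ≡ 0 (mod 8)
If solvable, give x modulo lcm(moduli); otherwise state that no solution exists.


Moduli 20, 18, 8 are not pairwise coprime, so CRT works modulo lcm(m_i) when all pairwise compatibility conditions hold.
Pairwise compatibility: gcd(m_i, m_j) must divide a_i - a_j for every pair.
Merge one congruence at a time:
  Start: x ≡ 16 (mod 20).
  Combine with x ≡ 10 (mod 18): gcd(20, 18) = 2; 10 - 16 = -6, which IS divisible by 2, so compatible.
    Write x = 16 + 20·t and substitute into x ≡ 10 (mod 18): 20·t ≡ 10 − 16 = -6 (mod 18).
    Divide the congruence (and modulus) by g = 2: 10·t ≡ -3 (mod 9).
    Reduce coefficients mod 9: 1·t ≡ 6 (mod 9).
    So t ≡ 6 (mod 9).
    Then x = 16 + 20·6 = 136, valid modulo lcm(20, 18) = 180: x ≡ 136 (mod 180).
  Combine with x ≡ 0 (mod 8): gcd(180, 8) = 4; 0 - 136 = -136, which IS divisible by 4, so compatible.
    Write x = 136 + 180·t and substitute into x ≡ 0 (mod 8): 180·t ≡ 0 − 136 = -136 (mod 8).
    Divide the congruence (and modulus) by g = 4: 45·t ≡ -34 (mod 2).
    Reduce coefficients mod 2: 1·t ≡ 0 (mod 2).
    So t ≡ 0 (mod 2).
    Then x = 136 + 180·0 = 136, valid modulo lcm(180, 8) = 360: x ≡ 136 (mod 360).
Verify: 136 mod 20 = 16, 136 mod 18 = 10, 136 mod 8 = 0.

x ≡ 136 (mod 360).


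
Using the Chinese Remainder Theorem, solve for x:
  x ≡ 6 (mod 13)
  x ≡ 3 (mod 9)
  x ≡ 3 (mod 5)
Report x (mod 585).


Moduli 13, 9, 5 are pairwise coprime; by CRT there is a unique solution modulo M = 13 · 9 · 5 = 585.
Solve pairwise, accumulating the modulus:
  Start with x ≡ 6 (mod 13).
  Combine with x ≡ 3 (mod 9): since gcd(13, 9) = 1, we get a unique residue mod 117.
    Write x = 6 + 13·t and substitute into x ≡ 3 (mod 9): 13·t ≡ 3 − 6 = -3 (mod 9).
    Reduce coefficients mod 9: 4·t ≡ 6 (mod 9).
    The inverse of 4 mod 9 is 7 (since 4·7 = 28 = 3·9 + 1), so t ≡ 7·6 = 42 ≡ 6 (mod 9).
    Then x = 6 + 13·6 = 84, valid modulo lcm(13, 9) = 117: x ≡ 84 (mod 117).
  Combine with x ≡ 3 (mod 5): since gcd(117, 5) = 1, we get a unique residue mod 585.
    Write x = 84 + 117·t and substitute into x ≡ 3 (mod 5): 117·t ≡ 3 − 84 = -81 (mod 5).
    Reduce coefficients mod 5: 2·t ≡ 4 (mod 5).
    The inverse of 2 mod 5 is 3 (since 2·3 = 6 = 1·5 + 1), so t ≡ 3·4 = 12 ≡ 2 (mod 5).
    Then x = 84 + 117·2 = 318, valid modulo lcm(117, 5) = 585: x ≡ 318 (mod 585).
Verify: 318 mod 13 = 6 ✓, 318 mod 9 = 3 ✓, 318 mod 5 = 3 ✓.

x ≡ 318 (mod 585).


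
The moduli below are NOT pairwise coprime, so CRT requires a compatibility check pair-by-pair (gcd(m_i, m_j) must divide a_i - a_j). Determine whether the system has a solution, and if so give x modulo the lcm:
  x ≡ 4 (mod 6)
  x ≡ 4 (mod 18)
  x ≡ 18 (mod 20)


Moduli 6, 18, 20 are not pairwise coprime, so CRT works modulo lcm(m_i) when all pairwise compatibility conditions hold.
Pairwise compatibility: gcd(m_i, m_j) must divide a_i - a_j for every pair.
Merge one congruence at a time:
  Start: x ≡ 4 (mod 6).
  Combine with x ≡ 4 (mod 18): gcd(6, 18) = 6; 4 - 4 = 0, which IS divisible by 6, so compatible.
    Write x = 4 + 6·t and substitute into x ≡ 4 (mod 18): 6·t ≡ 4 − 4 = 0 (mod 18).
    Divide the congruence (and modulus) by g = 6: 1·t ≡ 0 (mod 3).
    So t ≡ 0 (mod 3).
    Then x = 4 + 6·0 = 4, valid modulo lcm(6, 18) = 18: x ≡ 4 (mod 18).
  Combine with x ≡ 18 (mod 20): gcd(18, 20) = 2; 18 - 4 = 14, which IS divisible by 2, so compatible.
    Write x = 4 + 18·t and substitute into x ≡ 18 (mod 20): 18·t ≡ 18 − 4 = 14 (mod 20).
    Divide the congruence (and modulus) by g = 2: 9·t ≡ 7 (mod 10).
    The inverse of 9 mod 10 is 9 (since 9·9 = 81 = 8·10 + 1), so t ≡ 9·7 = 63 ≡ 3 (mod 10).
    Then x = 4 + 18·3 = 58, valid modulo lcm(18, 20) = 180: x ≡ 58 (mod 180).
Verify: 58 mod 6 = 4, 58 mod 18 = 4, 58 mod 20 = 18.

x ≡ 58 (mod 180).


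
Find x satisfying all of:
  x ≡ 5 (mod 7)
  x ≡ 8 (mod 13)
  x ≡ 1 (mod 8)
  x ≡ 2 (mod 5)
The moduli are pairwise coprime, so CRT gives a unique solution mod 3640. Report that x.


Product of moduli M = 7 · 13 · 8 · 5 = 3640.
Merge one congruence at a time:
  Start: x ≡ 5 (mod 7).
  Combine with x ≡ 8 (mod 13); new modulus lcm = 91.
    Write x = 5 + 7·t and substitute into x ≡ 8 (mod 13): 7·t ≡ 8 − 5 = 3 (mod 13).
    The inverse of 7 mod 13 is 2 (since 7·2 = 14 = 1·13 + 1), so t ≡ 2·3 = 6 ≡ 6 (mod 13).
    Then x = 5 + 7·6 = 47, valid modulo lcm(7, 13) = 91: x ≡ 47 (mod 91).
  Combine with x ≡ 1 (mod 8); new modulus lcm = 728.
    Write x = 47 + 91·t and substitute into x ≡ 1 (mod 8): 91·t ≡ 1 − 47 = -46 (mod 8).
    Reduce coefficients mod 8: 3·t ≡ 2 (mod 8).
    The inverse of 3 mod 8 is 3 (since 3·3 = 9 = 1·8 + 1), so t ≡ 3·2 = 6 ≡ 6 (mod 8).
    Then x = 47 + 91·6 = 593, valid modulo lcm(91, 8) = 728: x ≡ 593 (mod 728).
  Combine with x ≡ 2 (mod 5); new modulus lcm = 3640.
    Write x = 593 + 728·t and substitute into x ≡ 2 (mod 5): 728·t ≡ 2 − 593 = -591 (mod 5).
    Reduce coefficients mod 5: 3·t ≡ 4 (mod 5).
    The inverse of 3 mod 5 is 2 (since 3·2 = 6 = 1·5 + 1), so t ≡ 2·4 = 8 ≡ 3 (mod 5).
    Then x = 593 + 728·3 = 2777, valid modulo lcm(728, 5) = 3640: x ≡ 2777 (mod 3640).
Verify against each original: 2777 mod 7 = 5, 2777 mod 13 = 8, 2777 mod 8 = 1, 2777 mod 5 = 2.

x ≡ 2777 (mod 3640).


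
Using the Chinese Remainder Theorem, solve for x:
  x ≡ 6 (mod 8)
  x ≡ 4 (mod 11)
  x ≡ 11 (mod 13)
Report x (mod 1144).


Moduli 8, 11, 13 are pairwise coprime; by CRT there is a unique solution modulo M = 8 · 11 · 13 = 1144.
Solve pairwise, accumulating the modulus:
  Start with x ≡ 6 (mod 8).
  Combine with x ≡ 4 (mod 11): since gcd(8, 11) = 1, we get a unique residue mod 88.
    Write x = 6 + 8·t and substitute into x ≡ 4 (mod 11): 8·t ≡ 4 − 6 = -2 (mod 11).
    Reduce coefficients mod 11: 8·t ≡ 9 (mod 11).
    The inverse of 8 mod 11 is 7 (since 8·7 = 56 = 5·11 + 1), so t ≡ 7·9 = 63 ≡ 8 (mod 11).
    Then x = 6 + 8·8 = 70, valid modulo lcm(8, 11) = 88: x ≡ 70 (mod 88).
  Combine with x ≡ 11 (mod 13): since gcd(88, 13) = 1, we get a unique residue mod 1144.
    Write x = 70 + 88·t and substitute into x ≡ 11 (mod 13): 88·t ≡ 11 − 70 = -59 (mod 13).
    Reduce coefficients mod 13: 10·t ≡ 6 (mod 13).
    The inverse of 10 mod 13 is 4 (since 10·4 = 40 = 3·13 + 1), so t ≡ 4·6 = 24 ≡ 11 (mod 13).
    Then x = 70 + 88·11 = 1038, valid modulo lcm(88, 13) = 1144: x ≡ 1038 (mod 1144).
Verify: 1038 mod 8 = 6 ✓, 1038 mod 11 = 4 ✓, 1038 mod 13 = 11 ✓.

x ≡ 1038 (mod 1144).


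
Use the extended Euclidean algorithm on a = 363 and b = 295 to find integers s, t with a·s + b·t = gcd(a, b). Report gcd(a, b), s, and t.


Euclidean algorithm on (363, 295) — divide until remainder is 0:
  363 = 1 · 295 + 68
  295 = 4 · 68 + 23
  68 = 2 · 23 + 22
  23 = 1 · 22 + 1
  22 = 22 · 1 + 0
gcd(363, 295) = 1.
Track Bezout coefficients alongside the remainders: start with r₀ = 363 = a·1 + b·0 (s = 1, t = 0) and r₁ = 295 = a·0 + b·1 (s = 0, t = 1); each new remainder r_{k+1} = r_{k-1} − q_k·r_k inherits s_{k+1} = s_{k-1} − q_k·s_k, t_{k+1} = t_{k-1} − q_k·t_k, so r_k = a·s_k + b·t_k at every step:
  q = 1: r = 68, s = 1 − 1·0 = 1, t = 0 − 1·1 = -1  (check: 363·1 + 295·(-1) = 68)
  q = 4: r = 23, s = 0 − 4·1 = -4, t = 1 − 4·(-1) = 5  (check: 363·(-4) + 295·5 = 23)
  q = 2: r = 22, s = 1 − 2·(-4) = 9, t = -1 − 2·5 = -11  (check: 363·9 + 295·(-11) = 22)
  q = 1: r = 1, s = -4 − 1·9 = -13, t = 5 − 1·(-11) = 16  (check: 363·(-13) + 295·16 = 1)
The row with r = 1 (the gcd) gives the Bezout coefficients s = -13, t = 16.
Result: 363 · (-13) + 295 · (16) = 1.

gcd(363, 295) = 1; s = -13, t = 16 (check: 363·(-13) + 295·16 = 1).


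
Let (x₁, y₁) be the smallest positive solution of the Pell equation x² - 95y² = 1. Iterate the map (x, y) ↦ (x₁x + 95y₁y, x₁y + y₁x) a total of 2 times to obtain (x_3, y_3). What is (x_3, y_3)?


Step 1: Find the fundamental solution (x₁, y₁) of x² - 95y² = 1.
  Expand √95 as a continued fraction. a₀ = ⌊√95⌋ = 9; iterate m_{k+1} = d_k·a_k − m_k, d_{k+1} = (95 − m_{k+1}²)/d_k, a_{k+1} = ⌊(a₀ + m_{k+1})/d_{k+1}⌋ (starting m₀ = 0, d₀ = 1), with convergents p_k = a_k·p_{k-1} + p_{k-2}, q_k = a_k·q_{k-1} + q_{k-2} (p₋₁ = 1, q₋₁ = 0):
  k = 0: a₀ = 9; p₀/q₀ = 9/1; p₀² − 95·q₀² = 81 − 95 = -14.
  k = 1: m = 9, d = 14, a = ⌊(9 + 9)/14⌋ = 1; p/q = (1·9 + 1)/(1·1 + 0) = 10/1; p² − 95·q² = 100 − 95 = 5.
  k = 2: m = 5, d = 5, a = ⌊(9 + 5)/5⌋ = 2; p/q = (2·10 + 9)/(2·1 + 1) = 29/3; p² − 95·q² = 841 − 855 = -14.
  k = 3: m = 5, d = 14, a = ⌊(9 + 5)/14⌋ = 1; p/q = (1·29 + 10)/(1·3 + 1) = 39/4; p² − 95·q² = 1521 − 1520 = 1.
  The first convergent with p² − 95·q² = 1 gives the fundamental solution (x₁, y₁) = (39, 4).
Step 2: Apply the recurrence (x_{n+1}, y_{n+1}) = (x₁x_n + 95y₁y_n, x₁y_n + y₁x_n) repeatedly.
  From (x_1, y_1) = (39, 4): x_2 = 39·39 + 95·4·4 = 3041; y_2 = 39·4 + 4·39 = 312.
  From (x_2, y_2) = (3041, 312): x_3 = 39·3041 + 95·4·312 = 237159; y_3 = 39·312 + 4·3041 = 24332.
Step 3: Verify x_3² - 95·y_3² = 56244391281 - 56244391280 = 1 (should be 1). ✓

(x_1, y_1) = (39, 4); (x_3, y_3) = (237159, 24332).


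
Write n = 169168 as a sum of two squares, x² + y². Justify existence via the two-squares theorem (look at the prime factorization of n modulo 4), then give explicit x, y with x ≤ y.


Step 1: Factor n = 169168 = 2^4 · 97 · 109.
Step 2: Check the mod-4 condition on each prime factor: 2 = 2 (special); 97 ≡ 1 (mod 4), exponent 1; 109 ≡ 1 (mod 4), exponent 1.
All primes ≡ 3 (mod 4) appear to even exponent (or don't appear), so by the two-squares theorem n IS expressible as a sum of two squares.
Step 3: Build a representation. Group n = k² · m with k = 4 and m = 97 · 109 = 10573 (a product of primes ≡ 1 (mod 4)); a representation of m scales to one of n via (k·x)² + (k·y)² = k²(x² + y²). Each prime p ≡ 1 (mod 4) is itself a sum of two squares; find a² by testing p − a² for a perfect square:
  97: 97 − 1² = 96, 97 − 2² = 93, 97 − 3² = 88, 97 − 4² = 81 = 9² ⇒ 97 = 4² + 9².
  109: 109 − 1² = 108, 109 − 2² = 105, 109 − 3² = 100 = 10² ⇒ 109 = 3² + 10².
  Combine using the Brahmagupta–Fibonacci identity (a² + b²)(c² + d²) = (ac − bd)² + (ad + bc)² = (ac + bd)² + (ad − bc)²:
  97 · 109 = 10573: from (4² + 9²)(3² + 10²), take (4·3 − 9·10, 4·10 + 9·3) = (12 − 90, 40 + 27) = (-78, 67); dropping signs (only squares matter) gives (78, 67); check 78² + 67² = 6084 + 4489 = 10573 ✓.
  Scale by k = 4: (4·78, 4·67) = (312, 268).
Step 4: Order so x ≤ y and verify: 268² + 312² = 71824 + 97344 = 169168 = n. ✓

n = 169168 = 268² + 312² (one valid representation with x ≤ y).


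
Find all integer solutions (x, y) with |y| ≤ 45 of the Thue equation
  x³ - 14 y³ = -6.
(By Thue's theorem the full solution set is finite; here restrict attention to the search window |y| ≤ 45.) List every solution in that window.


The equation is x³ - 14y³ = -6. For fixed y, x³ = 14·y³ − 6, so a solution requires the RHS to be a perfect cube.
Strategy: iterate y from -45 to 45, compute RHS = 14·y³ − 6, and check whether it is a (positive or negative) perfect cube.
Check small values of y:
  y = 0: RHS = -6 is not a perfect cube.
  y = 1: RHS = 8 = (2)³ ⇒ x = 2 works.
  y = -1: RHS = -20 is not a perfect cube.
  y = 2: RHS = 106 is not a perfect cube.
  y = -2: RHS = -118 is not a perfect cube.
  y = 3: RHS = 372 is not a perfect cube.
  y = -3: RHS = -384 is not a perfect cube.
Continuing the search up to |y| = 45 finds no further solutions beyond those listed.
Collected solutions: (2, 1).

Solutions (with |y| ≤ 45): (2, 1).


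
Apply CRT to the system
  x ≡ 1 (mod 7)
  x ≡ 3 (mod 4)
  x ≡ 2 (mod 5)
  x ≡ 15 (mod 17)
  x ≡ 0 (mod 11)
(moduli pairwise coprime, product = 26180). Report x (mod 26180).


Product of moduli M = 7 · 4 · 5 · 17 · 11 = 26180.
Merge one congruence at a time:
  Start: x ≡ 1 (mod 7).
  Combine with x ≡ 3 (mod 4); new modulus lcm = 28.
    Write x = 1 + 7·t and substitute into x ≡ 3 (mod 4): 7·t ≡ 3 − 1 = 2 (mod 4).
    Reduce coefficients mod 4: 3·t ≡ 2 (mod 4).
    The inverse of 3 mod 4 is 3 (since 3·3 = 9 = 2·4 + 1), so t ≡ 3·2 = 6 ≡ 2 (mod 4).
    Then x = 1 + 7·2 = 15, valid modulo lcm(7, 4) = 28: x ≡ 15 (mod 28).
  Combine with x ≡ 2 (mod 5); new modulus lcm = 140.
    Write x = 15 + 28·t and substitute into x ≡ 2 (mod 5): 28·t ≡ 2 − 15 = -13 (mod 5).
    Reduce coefficients mod 5: 3·t ≡ 2 (mod 5).
    The inverse of 3 mod 5 is 2 (since 3·2 = 6 = 1·5 + 1), so t ≡ 2·2 = 4 ≡ 4 (mod 5).
    Then x = 15 + 28·4 = 127, valid modulo lcm(28, 5) = 140: x ≡ 127 (mod 140).
  Combine with x ≡ 15 (mod 17); new modulus lcm = 2380.
    Write x = 127 + 140·t and substitute into x ≡ 15 (mod 17): 140·t ≡ 15 − 127 = -112 (mod 17).
    Reduce coefficients mod 17: 4·t ≡ 7 (mod 17).
    The inverse of 4 mod 17 is 13 (since 4·13 = 52 = 3·17 + 1), so t ≡ 13·7 = 91 ≡ 6 (mod 17).
    Then x = 127 + 140·6 = 967, valid modulo lcm(140, 17) = 2380: x ≡ 967 (mod 2380).
  Combine with x ≡ 0 (mod 11); new modulus lcm = 26180.
    Write x = 967 + 2380·t and substitute into x ≡ 0 (mod 11): 2380·t ≡ 0 − 967 = -967 (mod 11).
    Reduce coefficients mod 11: 4·t ≡ 1 (mod 11).
    The inverse of 4 mod 11 is 3 (since 4·3 = 12 = 1·11 + 1), so t ≡ 3·1 = 3 ≡ 3 (mod 11).
    Then x = 967 + 2380·3 = 8107, valid modulo lcm(2380, 11) = 26180: x ≡ 8107 (mod 26180).
Verify against each original: 8107 mod 7 = 1, 8107 mod 4 = 3, 8107 mod 5 = 2, 8107 mod 17 = 15, 8107 mod 11 = 0.

x ≡ 8107 (mod 26180).


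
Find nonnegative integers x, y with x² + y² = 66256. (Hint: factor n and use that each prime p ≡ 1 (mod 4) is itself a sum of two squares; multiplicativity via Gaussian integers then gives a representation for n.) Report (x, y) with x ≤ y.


Step 1: Factor n = 66256 = 2^4 · 41 · 101.
Step 2: Check the mod-4 condition on each prime factor: 2 = 2 (special); 41 ≡ 1 (mod 4), exponent 1; 101 ≡ 1 (mod 4), exponent 1.
All primes ≡ 3 (mod 4) appear to even exponent (or don't appear), so by the two-squares theorem n IS expressible as a sum of two squares.
Step 3: Build a representation. Group n = k² · m with k = 4 and m = 41 · 101 = 4141 (a product of primes ≡ 1 (mod 4)); a representation of m scales to one of n via (k·x)² + (k·y)² = k²(x² + y²). Each prime p ≡ 1 (mod 4) is itself a sum of two squares; find a² by testing p − a² for a perfect square:
  41: 41 − 1² = 40, 41 − 2² = 37, 41 − 3² = 32, 41 − 4² = 25 = 5² ⇒ 41 = 4² + 5².
  101: 101 − 1² = 100 = 10² ⇒ 101 = 1² + 10².
  Combine using the Brahmagupta–Fibonacci identity (a² + b²)(c² + d²) = (ac − bd)² + (ad + bc)² = (ac + bd)² + (ad − bc)²:
  41 · 101 = 4141: from (4² + 5²)(1² + 10²), take (4·1 − 5·10, 4·10 + 5·1) = (4 − 50, 40 + 5) = (-46, 45); dropping signs (only squares matter) gives (46, 45); check 46² + 45² = 2116 + 2025 = 4141 ✓.
  Scale by k = 4: (4·46, 4·45) = (184, 180).
Step 4: Order so x ≤ y and verify: 180² + 184² = 32400 + 33856 = 66256 = n. ✓

n = 66256 = 180² + 184² (one valid representation with x ≤ y).


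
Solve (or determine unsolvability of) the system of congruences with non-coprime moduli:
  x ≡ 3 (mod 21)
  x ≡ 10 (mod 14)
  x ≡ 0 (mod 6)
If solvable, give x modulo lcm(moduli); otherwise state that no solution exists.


Moduli 21, 14, 6 are not pairwise coprime, so CRT works modulo lcm(m_i) when all pairwise compatibility conditions hold.
Pairwise compatibility: gcd(m_i, m_j) must divide a_i - a_j for every pair.
Merge one congruence at a time:
  Start: x ≡ 3 (mod 21).
  Combine with x ≡ 10 (mod 14): gcd(21, 14) = 7; 10 - 3 = 7, which IS divisible by 7, so compatible.
    Write x = 3 + 21·t and substitute into x ≡ 10 (mod 14): 21·t ≡ 10 − 3 = 7 (mod 14).
    Divide the congruence (and modulus) by g = 7: 3·t ≡ 1 (mod 2).
    Reduce coefficients mod 2: 1·t ≡ 1 (mod 2).
    So t ≡ 1 (mod 2).
    Then x = 3 + 21·1 = 24, valid modulo lcm(21, 14) = 42: x ≡ 24 (mod 42).
  Combine with x ≡ 0 (mod 6): gcd(42, 6) = 6; 0 - 24 = -24, which IS divisible by 6, so compatible.
    Write x = 24 + 42·t and substitute into x ≡ 0 (mod 6): 42·t ≡ 0 − 24 = -24 (mod 6).
    Divide the congruence (and modulus) by g = 6: 7·t ≡ -4 (mod 1).
    Modulo 1 every t works; take t = 0.
    Then x = 24 + 42·0 = 24, valid modulo lcm(42, 6) = 42: x ≡ 24 (mod 42).
Verify: 24 mod 21 = 3, 24 mod 14 = 10, 24 mod 6 = 0.

x ≡ 24 (mod 42).


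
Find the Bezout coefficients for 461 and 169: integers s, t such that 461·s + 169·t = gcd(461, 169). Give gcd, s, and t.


Euclidean algorithm on (461, 169) — divide until remainder is 0:
  461 = 2 · 169 + 123
  169 = 1 · 123 + 46
  123 = 2 · 46 + 31
  46 = 1 · 31 + 15
  31 = 2 · 15 + 1
  15 = 15 · 1 + 0
gcd(461, 169) = 1.
Track Bezout coefficients alongside the remainders: start with r₀ = 461 = a·1 + b·0 (s = 1, t = 0) and r₁ = 169 = a·0 + b·1 (s = 0, t = 1); each new remainder r_{k+1} = r_{k-1} − q_k·r_k inherits s_{k+1} = s_{k-1} − q_k·s_k, t_{k+1} = t_{k-1} − q_k·t_k, so r_k = a·s_k + b·t_k at every step:
  q = 2: r = 123, s = 1 − 2·0 = 1, t = 0 − 2·1 = -2  (check: 461·1 + 169·(-2) = 123)
  q = 1: r = 46, s = 0 − 1·1 = -1, t = 1 − 1·(-2) = 3  (check: 461·(-1) + 169·3 = 46)
  q = 2: r = 31, s = 1 − 2·(-1) = 3, t = -2 − 2·3 = -8  (check: 461·3 + 169·(-8) = 31)
  q = 1: r = 15, s = -1 − 1·3 = -4, t = 3 − 1·(-8) = 11  (check: 461·(-4) + 169·11 = 15)
  q = 2: r = 1, s = 3 − 2·(-4) = 11, t = -8 − 2·11 = -30  (check: 461·11 + 169·(-30) = 1)
The row with r = 1 (the gcd) gives the Bezout coefficients s = 11, t = -30.
Result: 461 · (11) + 169 · (-30) = 1.

gcd(461, 169) = 1; s = 11, t = -30 (check: 461·11 + 169·(-30) = 1).


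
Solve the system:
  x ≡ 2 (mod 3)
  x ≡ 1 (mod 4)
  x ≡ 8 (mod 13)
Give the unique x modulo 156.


Moduli 3, 4, 13 are pairwise coprime; by CRT there is a unique solution modulo M = 3 · 4 · 13 = 156.
Solve pairwise, accumulating the modulus:
  Start with x ≡ 2 (mod 3).
  Combine with x ≡ 1 (mod 4): since gcd(3, 4) = 1, we get a unique residue mod 12.
    Write x = 2 + 3·t and substitute into x ≡ 1 (mod 4): 3·t ≡ 1 − 2 = -1 (mod 4).
    Reduce coefficients mod 4: 3·t ≡ 3 (mod 4).
    The inverse of 3 mod 4 is 3 (since 3·3 = 9 = 2·4 + 1), so t ≡ 3·3 = 9 ≡ 1 (mod 4).
    Then x = 2 + 3·1 = 5, valid modulo lcm(3, 4) = 12: x ≡ 5 (mod 12).
  Combine with x ≡ 8 (mod 13): since gcd(12, 13) = 1, we get a unique residue mod 156.
    Write x = 5 + 12·t and substitute into x ≡ 8 (mod 13): 12·t ≡ 8 − 5 = 3 (mod 13).
    The inverse of 12 mod 13 is 12 (since 12·12 = 144 = 11·13 + 1), so t ≡ 12·3 = 36 ≡ 10 (mod 13).
    Then x = 5 + 12·10 = 125, valid modulo lcm(12, 13) = 156: x ≡ 125 (mod 156).
Verify: 125 mod 3 = 2 ✓, 125 mod 4 = 1 ✓, 125 mod 13 = 8 ✓.

x ≡ 125 (mod 156).
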